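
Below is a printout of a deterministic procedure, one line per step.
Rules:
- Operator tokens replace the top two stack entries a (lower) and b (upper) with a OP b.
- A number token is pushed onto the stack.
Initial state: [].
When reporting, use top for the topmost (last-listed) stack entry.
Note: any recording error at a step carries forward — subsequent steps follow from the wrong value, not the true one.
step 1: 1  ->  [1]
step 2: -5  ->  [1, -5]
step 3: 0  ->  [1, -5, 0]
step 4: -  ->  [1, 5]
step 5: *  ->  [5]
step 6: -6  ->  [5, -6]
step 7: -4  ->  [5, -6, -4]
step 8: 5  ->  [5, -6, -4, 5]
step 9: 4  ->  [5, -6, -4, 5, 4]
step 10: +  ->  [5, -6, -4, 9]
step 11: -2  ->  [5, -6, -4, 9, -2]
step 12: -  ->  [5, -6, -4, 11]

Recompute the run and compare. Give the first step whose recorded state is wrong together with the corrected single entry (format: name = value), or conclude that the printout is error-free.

step 1: push 1: top = 1 -> verified
step 2: push -5: top = -5 -> exactly as logged
step 3: push 0: top = 0 -> checks out
step 4: -5 - 0 = -5 -> first mismatch against the printout
So the first discrepancy is step 4, where the right value is top = -5.

step 4, top = -5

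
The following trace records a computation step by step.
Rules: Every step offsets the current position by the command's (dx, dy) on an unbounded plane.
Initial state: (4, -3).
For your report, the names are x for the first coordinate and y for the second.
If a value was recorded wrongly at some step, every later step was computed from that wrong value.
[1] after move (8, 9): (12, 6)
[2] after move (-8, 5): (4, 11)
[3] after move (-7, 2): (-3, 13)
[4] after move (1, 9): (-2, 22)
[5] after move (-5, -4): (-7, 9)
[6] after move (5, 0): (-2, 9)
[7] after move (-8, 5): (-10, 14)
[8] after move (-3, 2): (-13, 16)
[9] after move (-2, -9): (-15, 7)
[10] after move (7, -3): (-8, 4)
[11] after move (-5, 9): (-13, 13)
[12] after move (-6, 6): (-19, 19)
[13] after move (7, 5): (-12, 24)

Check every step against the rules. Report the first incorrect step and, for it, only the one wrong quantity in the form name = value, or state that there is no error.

step 5, y = 18

Recomputing the run from the initial state:
step 1: x = 12, y = 6
step 2: x = 4, y = 11
step 3: x = -3, y = 13
step 4: x = -2, y = 22
step 5: x = -7, y = 18
step 6: x = -2, y = 18
step 7: x = -10, y = 23
step 8: x = -13, y = 25
step 9: x = -15, y = 16
step 10: x = -8, y = 13
step 11: x = -13, y = 22
step 12: x = -19, y = 28
step 13: x = -12, y = 33
The first disagreement with the trace is at step 5, where the value should be y = 18.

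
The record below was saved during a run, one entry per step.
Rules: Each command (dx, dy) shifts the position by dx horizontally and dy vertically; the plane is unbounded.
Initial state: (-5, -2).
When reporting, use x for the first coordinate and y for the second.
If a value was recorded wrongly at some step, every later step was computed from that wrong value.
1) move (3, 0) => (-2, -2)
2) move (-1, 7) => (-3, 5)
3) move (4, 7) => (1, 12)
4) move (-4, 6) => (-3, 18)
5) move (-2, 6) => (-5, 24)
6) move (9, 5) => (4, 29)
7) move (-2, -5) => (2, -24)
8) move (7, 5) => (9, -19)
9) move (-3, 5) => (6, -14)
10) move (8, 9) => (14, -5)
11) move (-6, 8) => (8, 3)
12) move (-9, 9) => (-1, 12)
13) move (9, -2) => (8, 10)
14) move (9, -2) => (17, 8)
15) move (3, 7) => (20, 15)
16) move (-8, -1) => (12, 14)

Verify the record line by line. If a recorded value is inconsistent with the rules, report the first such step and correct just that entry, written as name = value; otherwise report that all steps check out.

Recomputing the run from the initial state:
step 1: x = -2, y = -2
step 2: x = -3, y = 5
step 3: x = 1, y = 12
step 4: x = -3, y = 18
step 5: x = -5, y = 24
step 6: x = 4, y = 29
step 7: x = 2, y = 24
step 8: x = 9, y = 29
step 9: x = 6, y = 34
step 10: x = 14, y = 43
step 11: x = 8, y = 51
step 12: x = -1, y = 60
step 13: x = 8, y = 58
step 14: x = 17, y = 56
step 15: x = 20, y = 63
step 16: x = 12, y = 62
The first disagreement with the record is at step 7, where the value should be y = 24.

step 7, y = 24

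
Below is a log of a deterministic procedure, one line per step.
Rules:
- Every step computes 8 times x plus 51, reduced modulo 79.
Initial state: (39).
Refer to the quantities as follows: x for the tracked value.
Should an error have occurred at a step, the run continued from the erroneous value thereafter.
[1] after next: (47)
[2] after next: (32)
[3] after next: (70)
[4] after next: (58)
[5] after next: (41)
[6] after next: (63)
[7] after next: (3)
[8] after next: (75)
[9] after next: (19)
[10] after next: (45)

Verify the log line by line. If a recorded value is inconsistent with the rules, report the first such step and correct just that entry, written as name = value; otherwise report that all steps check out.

step 1: x = (8*39 + 51) mod 79 = 47 -> verified
step 2: x = (8*47 + 51) mod 79 = 32 -> exactly as logged
step 3: x = (8*32 + 51) mod 79 = 70 -> checks out
step 4: x = (8*70 + 51) mod 79 = 58 -> no discrepancy
step 5: x = (8*58 + 51) mod 79 = 41 -> checks out
step 6: x = (8*41 + 51) mod 79 = 63 -> matches
step 7: x = (8*63 + 51) mod 79 = 2 -> the recorded entry deviates here
The audit stops at step 7: the recorded entry is wrong and should be x = 2.

step 7, x = 2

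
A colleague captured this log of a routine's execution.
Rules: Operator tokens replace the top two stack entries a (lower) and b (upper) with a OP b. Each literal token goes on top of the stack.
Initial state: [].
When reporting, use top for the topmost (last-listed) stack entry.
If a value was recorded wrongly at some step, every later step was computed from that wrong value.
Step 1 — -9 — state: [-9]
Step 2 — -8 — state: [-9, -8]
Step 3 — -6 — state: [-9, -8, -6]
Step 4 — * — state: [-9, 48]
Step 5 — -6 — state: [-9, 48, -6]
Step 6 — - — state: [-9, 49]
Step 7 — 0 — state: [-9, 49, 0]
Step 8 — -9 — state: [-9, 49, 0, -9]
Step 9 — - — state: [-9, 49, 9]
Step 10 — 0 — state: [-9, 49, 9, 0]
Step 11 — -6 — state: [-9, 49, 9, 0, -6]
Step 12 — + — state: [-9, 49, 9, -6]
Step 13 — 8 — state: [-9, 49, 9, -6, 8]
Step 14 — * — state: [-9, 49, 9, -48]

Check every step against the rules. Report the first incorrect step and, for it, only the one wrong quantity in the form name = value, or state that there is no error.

step 6, top = 54

Recomputing the run from the initial state:
step 1: [-9]
step 2: [-9, -8]
step 3: [-9, -8, -6]
step 4: [-9, 48]
step 5: [-9, 48, -6]
step 6: [-9, 54]
step 7: [-9, 54, 0]
step 8: [-9, 54, 0, -9]
step 9: [-9, 54, 9]
step 10: [-9, 54, 9, 0]
step 11: [-9, 54, 9, 0, -6]
step 12: [-9, 54, 9, -6]
step 13: [-9, 54, 9, -6, 8]
step 14: [-9, 54, 9, -48]
The first disagreement with the log is at step 6, where the value should be top = 54.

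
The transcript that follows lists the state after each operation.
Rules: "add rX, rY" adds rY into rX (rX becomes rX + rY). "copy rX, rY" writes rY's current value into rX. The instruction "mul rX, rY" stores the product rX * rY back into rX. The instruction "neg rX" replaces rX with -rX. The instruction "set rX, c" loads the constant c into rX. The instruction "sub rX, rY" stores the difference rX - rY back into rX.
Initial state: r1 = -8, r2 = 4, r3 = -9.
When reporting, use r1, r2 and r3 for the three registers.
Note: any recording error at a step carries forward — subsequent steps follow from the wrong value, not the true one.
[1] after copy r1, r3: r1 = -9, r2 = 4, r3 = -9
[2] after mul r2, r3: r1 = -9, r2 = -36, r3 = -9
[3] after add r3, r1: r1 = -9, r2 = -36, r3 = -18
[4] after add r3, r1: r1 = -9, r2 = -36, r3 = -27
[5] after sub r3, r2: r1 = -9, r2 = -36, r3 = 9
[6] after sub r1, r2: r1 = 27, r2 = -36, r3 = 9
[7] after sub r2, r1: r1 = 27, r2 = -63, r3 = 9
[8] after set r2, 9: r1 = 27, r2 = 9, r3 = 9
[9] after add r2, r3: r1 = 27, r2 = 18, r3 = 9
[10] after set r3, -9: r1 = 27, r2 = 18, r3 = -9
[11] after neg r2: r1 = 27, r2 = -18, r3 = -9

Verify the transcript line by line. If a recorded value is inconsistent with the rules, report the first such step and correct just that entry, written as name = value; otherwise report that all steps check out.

no error

step 1: r1 = -9 -> in agreement
step 2: r2 = 4 * -9 = -36 -> in agreement
step 3: r3 = -9 + -9 = -18 -> in agreement
step 4: r3 = -18 + -9 = -27 -> confirmed correct
step 5: r3 = -27 - -36 = 9 -> verified
step 6: r1 = -9 - -36 = 27 -> verified
step 7: r2 = -36 - 27 = -63 -> verified
step 8: r2 = 9 -> confirmed correct
step 9: r2 = 9 + 9 = 18 -> in agreement
step 10: r3 = -9 -> matches
step 11: r2 = -(18) = -18 -> exactly as logged
All steps check out; nothing to correct.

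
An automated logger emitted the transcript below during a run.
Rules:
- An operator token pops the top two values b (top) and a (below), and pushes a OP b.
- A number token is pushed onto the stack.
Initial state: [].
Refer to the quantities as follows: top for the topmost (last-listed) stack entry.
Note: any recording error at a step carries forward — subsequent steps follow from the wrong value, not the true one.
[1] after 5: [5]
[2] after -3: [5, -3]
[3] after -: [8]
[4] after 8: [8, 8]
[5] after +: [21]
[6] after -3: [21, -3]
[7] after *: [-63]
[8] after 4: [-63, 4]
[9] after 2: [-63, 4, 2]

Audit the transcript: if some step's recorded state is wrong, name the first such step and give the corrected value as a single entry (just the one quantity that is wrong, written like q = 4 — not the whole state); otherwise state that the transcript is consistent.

step 5, top = 16

Recomputing the run from the initial state:
step 1: [5]
step 2: [5, -3]
step 3: [8]
step 4: [8, 8]
step 5: [16]
step 6: [16, -3]
step 7: [-48]
step 8: [-48, 4]
step 9: [-48, 4, 2]
The first disagreement with the transcript is at step 5, where the value should be top = 16.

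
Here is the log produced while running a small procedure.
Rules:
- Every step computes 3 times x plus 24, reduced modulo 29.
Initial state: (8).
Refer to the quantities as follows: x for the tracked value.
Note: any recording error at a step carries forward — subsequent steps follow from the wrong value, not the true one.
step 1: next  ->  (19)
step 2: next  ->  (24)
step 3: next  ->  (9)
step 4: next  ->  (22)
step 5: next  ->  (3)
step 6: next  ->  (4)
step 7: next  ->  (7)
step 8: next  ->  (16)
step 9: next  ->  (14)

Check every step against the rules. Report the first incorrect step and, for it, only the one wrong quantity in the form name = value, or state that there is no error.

step 2, x = 23

Recomputing the run from the initial state:
step 1: x = 19
step 2: x = 23
step 3: x = 6
step 4: x = 13
step 5: x = 5
step 6: x = 10
step 7: x = 25
step 8: x = 12
step 9: x = 2
The first disagreement with the log is at step 2, where the value should be x = 23.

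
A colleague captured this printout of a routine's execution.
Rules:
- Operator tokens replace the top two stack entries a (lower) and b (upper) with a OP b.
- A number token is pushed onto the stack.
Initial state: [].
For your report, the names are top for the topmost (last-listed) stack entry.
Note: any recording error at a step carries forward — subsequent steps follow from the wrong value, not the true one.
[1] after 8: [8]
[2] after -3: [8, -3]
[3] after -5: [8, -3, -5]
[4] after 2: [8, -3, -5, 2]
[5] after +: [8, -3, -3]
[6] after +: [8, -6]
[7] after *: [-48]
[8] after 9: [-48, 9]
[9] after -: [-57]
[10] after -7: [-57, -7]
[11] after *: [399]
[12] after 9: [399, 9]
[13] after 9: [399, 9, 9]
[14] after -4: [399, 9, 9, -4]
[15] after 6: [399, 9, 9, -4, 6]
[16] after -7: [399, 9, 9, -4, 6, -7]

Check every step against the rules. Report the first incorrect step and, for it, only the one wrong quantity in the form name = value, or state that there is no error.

Step 1: push 8: top = 8 — no discrepancy.
Step 2: push -3: top = -3 — checks out.
Step 3: push -5: top = -5 — agrees with the printout.
Step 4: push 2: top = 2 — confirmed correct.
Step 5: -5 + 2 = -3 — same as recorded.
Step 6: -3 + -3 = -6 — matches.
Step 7: 8 * -6 = -48 — consistent with the printout.
Step 8: push 9: top = 9 — verified.
Step 9: -48 - 9 = -57 — in agreement.
Step 10: push -7: top = -7 — confirmed correct.
Step 11: -57 * -7 = 399 — matches.
Step 12: push 9: top = 9 — no discrepancy.
Step 13: push 9: top = 9 — confirmed correct.
Step 14: push -4: top = -4 — matches.
Step 15: push 6: top = 6 — checks out.
Step 16: push -7: top = -7 — verified.
Nothing is out of place; the run is error-free.

no error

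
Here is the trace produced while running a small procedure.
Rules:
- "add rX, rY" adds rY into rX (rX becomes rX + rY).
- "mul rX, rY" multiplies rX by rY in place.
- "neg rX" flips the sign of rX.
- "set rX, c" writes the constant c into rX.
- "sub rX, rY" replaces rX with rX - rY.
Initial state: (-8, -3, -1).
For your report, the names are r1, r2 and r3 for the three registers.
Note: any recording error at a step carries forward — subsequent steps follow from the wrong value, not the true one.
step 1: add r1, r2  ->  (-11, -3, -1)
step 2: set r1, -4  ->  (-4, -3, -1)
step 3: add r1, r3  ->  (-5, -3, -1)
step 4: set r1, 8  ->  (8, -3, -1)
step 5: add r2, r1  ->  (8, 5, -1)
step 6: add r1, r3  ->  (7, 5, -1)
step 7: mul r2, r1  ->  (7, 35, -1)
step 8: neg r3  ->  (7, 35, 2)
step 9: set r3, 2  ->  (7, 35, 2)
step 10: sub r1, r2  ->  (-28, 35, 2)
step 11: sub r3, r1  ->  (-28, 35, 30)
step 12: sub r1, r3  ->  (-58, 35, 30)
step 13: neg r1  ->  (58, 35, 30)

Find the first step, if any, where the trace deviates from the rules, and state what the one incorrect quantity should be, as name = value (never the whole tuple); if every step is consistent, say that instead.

step 8, r3 = 1

Step 1: r1 = -8 + -3 = -11 — matches.
Step 2: r1 = -4 — matches.
Step 3: r1 = -4 + -1 = -5 — matches.
Step 4: r1 = 8 — verified.
Step 5: r2 = -3 + 8 = 5 — no discrepancy.
Step 6: r1 = 8 + -1 = 7 — same as recorded.
Step 7: r2 = 5 * 7 = 35 — verified.
Step 8: r3 = -(-1) = 1 — the trace has a different value.
Conclusion: step 8 carries the first error; the entry should be r3 = 1.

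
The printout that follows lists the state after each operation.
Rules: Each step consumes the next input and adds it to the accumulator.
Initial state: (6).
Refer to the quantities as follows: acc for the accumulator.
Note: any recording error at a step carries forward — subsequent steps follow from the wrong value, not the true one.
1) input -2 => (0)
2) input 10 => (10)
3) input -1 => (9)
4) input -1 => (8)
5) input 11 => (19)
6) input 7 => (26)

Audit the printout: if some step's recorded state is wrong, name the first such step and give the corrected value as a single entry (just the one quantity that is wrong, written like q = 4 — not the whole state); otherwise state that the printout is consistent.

step 1, acc = 4

Recomputing the run from the initial state:
step 1: acc = 4
step 2: acc = 14
step 3: acc = 13
step 4: acc = 12
step 5: acc = 23
step 6: acc = 30
The first disagreement with the printout is at step 1, where the value should be acc = 4.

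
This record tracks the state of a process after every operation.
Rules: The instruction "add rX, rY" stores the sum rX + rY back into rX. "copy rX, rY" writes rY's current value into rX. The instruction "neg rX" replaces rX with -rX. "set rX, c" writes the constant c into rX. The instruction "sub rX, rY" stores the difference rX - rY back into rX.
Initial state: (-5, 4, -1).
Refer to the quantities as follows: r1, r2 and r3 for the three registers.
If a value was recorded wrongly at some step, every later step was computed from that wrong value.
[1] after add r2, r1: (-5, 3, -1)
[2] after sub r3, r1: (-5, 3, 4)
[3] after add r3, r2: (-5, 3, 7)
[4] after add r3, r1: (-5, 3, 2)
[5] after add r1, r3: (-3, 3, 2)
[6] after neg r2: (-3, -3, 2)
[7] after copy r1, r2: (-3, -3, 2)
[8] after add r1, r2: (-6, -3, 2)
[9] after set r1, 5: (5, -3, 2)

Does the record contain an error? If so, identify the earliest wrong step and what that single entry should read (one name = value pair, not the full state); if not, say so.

step 1, r2 = -1

step 1: r2 = 4 + -5 = -1 -> a discrepancy with the record
That makes step 1 the first incorrect line — r2 = -1 is what it should show.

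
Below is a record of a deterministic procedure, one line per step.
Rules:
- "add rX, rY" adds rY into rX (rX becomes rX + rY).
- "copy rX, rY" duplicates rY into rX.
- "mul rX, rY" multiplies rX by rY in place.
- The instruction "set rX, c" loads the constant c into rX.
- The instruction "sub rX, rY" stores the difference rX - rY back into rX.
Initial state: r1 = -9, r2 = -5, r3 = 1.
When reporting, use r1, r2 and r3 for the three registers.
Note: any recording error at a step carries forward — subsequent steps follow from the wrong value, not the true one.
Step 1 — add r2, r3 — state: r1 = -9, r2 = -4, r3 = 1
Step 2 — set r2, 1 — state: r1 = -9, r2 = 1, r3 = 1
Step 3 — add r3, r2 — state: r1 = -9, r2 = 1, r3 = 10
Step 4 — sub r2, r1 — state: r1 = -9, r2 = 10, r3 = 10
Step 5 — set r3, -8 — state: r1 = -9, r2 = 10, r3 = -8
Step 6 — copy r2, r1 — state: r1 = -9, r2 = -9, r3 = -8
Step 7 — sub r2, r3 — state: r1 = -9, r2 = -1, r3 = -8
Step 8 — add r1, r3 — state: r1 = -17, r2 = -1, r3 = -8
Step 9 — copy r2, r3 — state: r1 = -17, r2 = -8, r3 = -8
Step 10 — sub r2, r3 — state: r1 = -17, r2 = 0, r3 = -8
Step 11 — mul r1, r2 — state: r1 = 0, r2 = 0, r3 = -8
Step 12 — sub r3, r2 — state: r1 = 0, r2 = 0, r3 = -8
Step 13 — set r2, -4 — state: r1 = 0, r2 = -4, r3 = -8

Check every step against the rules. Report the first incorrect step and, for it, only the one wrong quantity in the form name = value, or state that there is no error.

Recomputing the run from the initial state:
step 1: r1 = -9, r2 = -4, r3 = 1
step 2: r1 = -9, r2 = 1, r3 = 1
step 3: r1 = -9, r2 = 1, r3 = 2
step 4: r1 = -9, r2 = 10, r3 = 2
step 5: r1 = -9, r2 = 10, r3 = -8
step 6: r1 = -9, r2 = -9, r3 = -8
step 7: r1 = -9, r2 = -1, r3 = -8
step 8: r1 = -17, r2 = -1, r3 = -8
step 9: r1 = -17, r2 = -8, r3 = -8
step 10: r1 = -17, r2 = 0, r3 = -8
step 11: r1 = 0, r2 = 0, r3 = -8
step 12: r1 = 0, r2 = 0, r3 = -8
step 13: r1 = 0, r2 = -4, r3 = -8
The first disagreement with the record is at step 3, where the value should be r3 = 2.

step 3, r3 = 2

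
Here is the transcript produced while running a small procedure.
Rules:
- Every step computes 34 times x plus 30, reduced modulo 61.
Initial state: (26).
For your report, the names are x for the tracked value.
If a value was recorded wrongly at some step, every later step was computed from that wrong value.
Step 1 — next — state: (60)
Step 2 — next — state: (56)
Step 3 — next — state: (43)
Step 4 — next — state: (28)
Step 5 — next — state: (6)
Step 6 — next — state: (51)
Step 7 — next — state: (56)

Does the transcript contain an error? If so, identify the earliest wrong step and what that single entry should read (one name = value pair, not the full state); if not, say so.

step 2, x = 57

step 1: x = (34*26 + 30) mod 61 = 60 -> same as recorded
step 2: x = (34*60 + 30) mod 61 = 57 -> first mismatch against the transcript
Conclusion: step 2 carries the first error; the entry should be x = 57.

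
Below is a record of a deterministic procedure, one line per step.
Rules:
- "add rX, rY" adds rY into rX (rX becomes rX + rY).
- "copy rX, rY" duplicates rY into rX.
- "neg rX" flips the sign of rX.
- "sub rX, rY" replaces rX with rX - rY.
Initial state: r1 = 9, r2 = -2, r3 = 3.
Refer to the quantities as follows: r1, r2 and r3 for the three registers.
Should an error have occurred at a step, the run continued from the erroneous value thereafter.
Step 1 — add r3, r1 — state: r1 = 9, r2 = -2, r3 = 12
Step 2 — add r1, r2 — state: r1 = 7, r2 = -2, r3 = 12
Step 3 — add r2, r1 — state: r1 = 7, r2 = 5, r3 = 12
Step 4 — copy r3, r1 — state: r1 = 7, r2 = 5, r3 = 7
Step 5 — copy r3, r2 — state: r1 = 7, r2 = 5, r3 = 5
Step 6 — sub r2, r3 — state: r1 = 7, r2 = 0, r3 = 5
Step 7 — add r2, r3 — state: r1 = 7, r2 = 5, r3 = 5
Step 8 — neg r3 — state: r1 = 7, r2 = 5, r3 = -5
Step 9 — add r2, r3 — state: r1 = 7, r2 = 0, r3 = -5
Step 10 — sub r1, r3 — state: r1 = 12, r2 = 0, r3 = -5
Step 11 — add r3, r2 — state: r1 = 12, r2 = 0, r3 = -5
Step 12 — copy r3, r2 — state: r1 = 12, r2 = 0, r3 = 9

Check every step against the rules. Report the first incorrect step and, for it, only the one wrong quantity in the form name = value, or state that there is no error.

step 1: r3 = 3 + 9 = 12 -> confirmed correct
step 2: r1 = 9 + -2 = 7 -> same as recorded
step 3: r2 = -2 + 7 = 5 -> consistent with the record
step 4: r3 = 7 -> same as recorded
step 5: r3 = 5 -> in agreement
step 6: r2 = 5 - 5 = 0 -> checks out
step 7: r2 = 0 + 5 = 5 -> checks out
step 8: r3 = -(5) = -5 -> matches
step 9: r2 = 5 + -5 = 0 -> same as recorded
step 10: r1 = 7 - -5 = 12 -> confirmed correct
step 11: r3 = -5 + 0 = -5 -> confirmed correct
step 12: r3 = 0 -> the record disagrees here
That makes step 12 the first incorrect line — r3 = 0 is what it should show.

step 12, r3 = 0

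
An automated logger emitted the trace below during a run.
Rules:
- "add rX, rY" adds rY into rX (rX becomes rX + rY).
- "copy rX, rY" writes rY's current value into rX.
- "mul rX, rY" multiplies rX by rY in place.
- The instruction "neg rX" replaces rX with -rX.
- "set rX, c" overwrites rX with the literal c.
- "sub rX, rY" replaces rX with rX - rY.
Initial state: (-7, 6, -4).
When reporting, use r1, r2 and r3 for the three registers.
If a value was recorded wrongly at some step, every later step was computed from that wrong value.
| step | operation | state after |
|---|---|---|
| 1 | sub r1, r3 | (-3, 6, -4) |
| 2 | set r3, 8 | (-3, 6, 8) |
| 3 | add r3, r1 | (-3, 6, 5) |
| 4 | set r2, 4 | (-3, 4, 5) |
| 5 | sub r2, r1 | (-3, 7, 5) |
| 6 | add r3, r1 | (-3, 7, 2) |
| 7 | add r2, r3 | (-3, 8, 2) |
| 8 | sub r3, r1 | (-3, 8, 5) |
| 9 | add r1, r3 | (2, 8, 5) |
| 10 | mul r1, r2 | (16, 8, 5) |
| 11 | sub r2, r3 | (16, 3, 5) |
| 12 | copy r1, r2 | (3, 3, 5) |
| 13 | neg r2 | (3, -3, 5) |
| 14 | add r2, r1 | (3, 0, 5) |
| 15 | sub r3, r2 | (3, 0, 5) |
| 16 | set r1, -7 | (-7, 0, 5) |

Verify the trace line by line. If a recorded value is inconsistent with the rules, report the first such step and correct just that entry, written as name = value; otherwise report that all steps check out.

step 1: r1 = -7 - -4 = -3 -> same as recorded
step 2: r3 = 8 -> checks out
step 3: r3 = 8 + -3 = 5 -> checks out
step 4: r2 = 4 -> checks out
step 5: r2 = 4 - -3 = 7 -> agrees with the trace
step 6: r3 = 5 + -3 = 2 -> verified
step 7: r2 = 7 + 2 = 9 -> the recorded entry deviates here
Step 7 is the first one off; corrected, r2 = 9.

step 7, r2 = 9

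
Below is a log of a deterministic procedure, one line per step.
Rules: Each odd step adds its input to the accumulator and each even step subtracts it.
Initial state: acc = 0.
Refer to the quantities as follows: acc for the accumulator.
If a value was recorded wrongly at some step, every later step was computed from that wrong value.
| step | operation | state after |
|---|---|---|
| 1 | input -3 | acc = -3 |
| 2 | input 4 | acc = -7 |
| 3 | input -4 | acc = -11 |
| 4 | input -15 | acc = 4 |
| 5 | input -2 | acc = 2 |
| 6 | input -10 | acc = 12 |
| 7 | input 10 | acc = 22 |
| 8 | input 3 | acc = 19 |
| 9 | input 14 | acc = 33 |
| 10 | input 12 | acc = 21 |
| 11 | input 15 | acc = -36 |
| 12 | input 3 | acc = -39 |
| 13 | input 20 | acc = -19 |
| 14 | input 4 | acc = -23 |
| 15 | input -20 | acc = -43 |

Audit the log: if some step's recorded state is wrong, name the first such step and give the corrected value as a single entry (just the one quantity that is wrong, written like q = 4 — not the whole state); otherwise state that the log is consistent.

Recomputing the run from the initial state:
step 1: acc = -3
step 2: acc = -7
step 3: acc = -11
step 4: acc = 4
step 5: acc = 2
step 6: acc = 12
step 7: acc = 22
step 8: acc = 19
step 9: acc = 33
step 10: acc = 21
step 11: acc = 36
step 12: acc = 33
step 13: acc = 53
step 14: acc = 49
step 15: acc = 29
The first disagreement with the log is at step 11, where the value should be acc = 36.

step 11, acc = 36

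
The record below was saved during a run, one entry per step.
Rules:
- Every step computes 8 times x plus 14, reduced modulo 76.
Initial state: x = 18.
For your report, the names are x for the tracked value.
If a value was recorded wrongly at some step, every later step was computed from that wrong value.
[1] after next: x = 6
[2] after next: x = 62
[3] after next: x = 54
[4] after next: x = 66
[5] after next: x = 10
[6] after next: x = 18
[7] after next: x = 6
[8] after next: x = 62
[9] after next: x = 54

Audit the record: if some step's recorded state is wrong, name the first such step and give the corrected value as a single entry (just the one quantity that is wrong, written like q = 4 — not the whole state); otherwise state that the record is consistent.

no error

Recomputing the run from the initial state:
step 1: x = 6
step 2: x = 62
step 3: x = 54
step 4: x = 66
step 5: x = 10
step 6: x = 18
step 7: x = 6
step 8: x = 62
step 9: x = 54
This matches the record at every step.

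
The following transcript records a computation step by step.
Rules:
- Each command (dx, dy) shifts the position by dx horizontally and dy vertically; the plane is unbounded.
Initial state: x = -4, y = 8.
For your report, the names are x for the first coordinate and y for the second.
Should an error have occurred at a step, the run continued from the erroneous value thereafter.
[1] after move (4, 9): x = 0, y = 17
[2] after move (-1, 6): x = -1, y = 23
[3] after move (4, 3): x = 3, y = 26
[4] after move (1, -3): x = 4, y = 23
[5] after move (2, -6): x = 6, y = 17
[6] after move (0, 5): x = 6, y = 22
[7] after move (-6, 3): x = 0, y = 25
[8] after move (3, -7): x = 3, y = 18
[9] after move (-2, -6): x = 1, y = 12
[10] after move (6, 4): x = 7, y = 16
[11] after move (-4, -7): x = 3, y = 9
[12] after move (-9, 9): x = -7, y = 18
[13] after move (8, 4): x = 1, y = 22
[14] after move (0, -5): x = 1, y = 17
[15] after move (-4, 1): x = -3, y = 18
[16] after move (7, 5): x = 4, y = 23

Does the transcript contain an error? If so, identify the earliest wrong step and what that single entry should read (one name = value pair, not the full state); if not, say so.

step 12, x = -6

Recomputing the run from the initial state:
step 1: x = 0, y = 17
step 2: x = -1, y = 23
step 3: x = 3, y = 26
step 4: x = 4, y = 23
step 5: x = 6, y = 17
step 6: x = 6, y = 22
step 7: x = 0, y = 25
step 8: x = 3, y = 18
step 9: x = 1, y = 12
step 10: x = 7, y = 16
step 11: x = 3, y = 9
step 12: x = -6, y = 18
step 13: x = 2, y = 22
step 14: x = 2, y = 17
step 15: x = -2, y = 18
step 16: x = 5, y = 23
The first disagreement with the transcript is at step 12, where the value should be x = -6.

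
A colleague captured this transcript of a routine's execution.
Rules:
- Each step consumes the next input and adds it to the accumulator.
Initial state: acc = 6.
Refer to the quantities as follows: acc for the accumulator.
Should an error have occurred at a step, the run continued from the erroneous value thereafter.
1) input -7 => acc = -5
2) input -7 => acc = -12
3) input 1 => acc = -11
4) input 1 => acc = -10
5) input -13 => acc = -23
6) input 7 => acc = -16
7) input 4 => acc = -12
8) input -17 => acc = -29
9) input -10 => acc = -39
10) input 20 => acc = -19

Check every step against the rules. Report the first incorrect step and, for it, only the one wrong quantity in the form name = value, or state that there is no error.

Recomputing the run from the initial state:
step 1: acc = -1
step 2: acc = -8
step 3: acc = -7
step 4: acc = -6
step 5: acc = -19
step 6: acc = -12
step 7: acc = -8
step 8: acc = -25
step 9: acc = -35
step 10: acc = -15
The first disagreement with the transcript is at step 1, where the value should be acc = -1.

step 1, acc = -1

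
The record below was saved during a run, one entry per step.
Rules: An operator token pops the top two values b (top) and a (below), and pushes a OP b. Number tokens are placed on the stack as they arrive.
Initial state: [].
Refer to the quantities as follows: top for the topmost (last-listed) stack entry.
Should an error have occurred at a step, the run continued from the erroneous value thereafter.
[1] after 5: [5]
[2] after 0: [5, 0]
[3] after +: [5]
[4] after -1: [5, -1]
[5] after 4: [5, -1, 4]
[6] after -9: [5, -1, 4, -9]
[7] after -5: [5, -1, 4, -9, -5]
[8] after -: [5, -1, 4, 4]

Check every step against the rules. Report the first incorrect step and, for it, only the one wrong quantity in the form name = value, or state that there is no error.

step 8, top = -4

step 1: push 5: top = 5 -> exactly as logged
step 2: push 0: top = 0 -> confirmed correct
step 3: 5 + 0 = 5 -> consistent with the record
step 4: push -1: top = -1 -> same as recorded
step 5: push 4: top = 4 -> in agreement
step 6: push -9: top = -9 -> matches
step 7: push -5: top = -5 -> in agreement
step 8: -9 - -5 = -4 -> the record disagrees here
So the first discrepancy is step 8, where the right value is top = -4.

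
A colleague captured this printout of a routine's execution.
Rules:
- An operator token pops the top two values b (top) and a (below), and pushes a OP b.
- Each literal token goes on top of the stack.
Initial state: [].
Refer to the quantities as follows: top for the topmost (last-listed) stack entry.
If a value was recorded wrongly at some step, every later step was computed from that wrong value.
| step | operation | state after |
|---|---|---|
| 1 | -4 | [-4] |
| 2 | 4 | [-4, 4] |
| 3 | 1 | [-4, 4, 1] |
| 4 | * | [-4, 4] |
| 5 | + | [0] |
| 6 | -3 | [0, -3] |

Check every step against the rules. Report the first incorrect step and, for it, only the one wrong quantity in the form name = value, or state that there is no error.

Recomputing the run from the initial state:
step 1: [-4]
step 2: [-4, 4]
step 3: [-4, 4, 1]
step 4: [-4, 4]
step 5: [0]
step 6: [0, -3]
This matches the printout at every step.

no error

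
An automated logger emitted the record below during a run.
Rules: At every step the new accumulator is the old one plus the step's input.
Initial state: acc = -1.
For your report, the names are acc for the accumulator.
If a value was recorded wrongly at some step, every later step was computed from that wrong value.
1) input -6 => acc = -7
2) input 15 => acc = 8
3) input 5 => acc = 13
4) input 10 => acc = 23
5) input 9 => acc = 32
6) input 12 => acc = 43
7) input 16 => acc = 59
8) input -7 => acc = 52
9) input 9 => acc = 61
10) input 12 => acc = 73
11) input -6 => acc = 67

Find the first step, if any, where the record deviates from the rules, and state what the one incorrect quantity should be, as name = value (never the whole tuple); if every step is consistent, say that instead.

step 6, acc = 44

1. acc = -1 + -6 = -7 (no discrepancy)
2. acc = -7 + 15 = 8 (matches)
3. acc = 8 + 5 = 13 (verified)
4. acc = 13 + 10 = 23 (agrees with the record)
5. acc = 23 + 9 = 32 (matches)
6. acc = 32 + 12 = 44 (the entry is off here)
That makes step 6 the first incorrect line — acc = 44 is what it should show.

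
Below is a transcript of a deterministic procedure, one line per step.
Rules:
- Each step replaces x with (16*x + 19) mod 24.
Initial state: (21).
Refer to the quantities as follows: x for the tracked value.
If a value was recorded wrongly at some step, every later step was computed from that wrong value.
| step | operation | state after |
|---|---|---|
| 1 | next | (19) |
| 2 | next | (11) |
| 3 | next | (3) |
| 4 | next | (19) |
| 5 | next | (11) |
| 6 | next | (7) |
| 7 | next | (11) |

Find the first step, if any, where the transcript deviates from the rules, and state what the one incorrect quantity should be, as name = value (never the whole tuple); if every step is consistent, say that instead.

Recomputing the run from the initial state:
step 1: x = 19
step 2: x = 11
step 3: x = 3
step 4: x = 19
step 5: x = 11
step 6: x = 3
step 7: x = 19
The first disagreement with the transcript is at step 6, where the value should be x = 3.

step 6, x = 3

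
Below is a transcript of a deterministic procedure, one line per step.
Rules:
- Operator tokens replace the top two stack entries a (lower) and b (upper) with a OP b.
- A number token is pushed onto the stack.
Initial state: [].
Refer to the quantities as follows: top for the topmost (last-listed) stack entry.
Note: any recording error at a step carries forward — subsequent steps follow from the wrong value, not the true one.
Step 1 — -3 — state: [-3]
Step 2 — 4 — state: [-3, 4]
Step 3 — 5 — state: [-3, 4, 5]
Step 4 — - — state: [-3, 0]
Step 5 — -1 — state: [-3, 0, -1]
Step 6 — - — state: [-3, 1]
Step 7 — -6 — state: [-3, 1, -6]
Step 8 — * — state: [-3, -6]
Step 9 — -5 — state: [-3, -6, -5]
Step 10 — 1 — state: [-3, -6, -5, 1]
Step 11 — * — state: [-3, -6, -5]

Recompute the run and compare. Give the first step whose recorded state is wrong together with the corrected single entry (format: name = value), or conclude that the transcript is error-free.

step 4, top = -1

1. push -3: top = -3 (verified)
2. push 4: top = 4 (exactly as logged)
3. push 5: top = 5 (verified)
4. 4 - 5 = -1 (first mismatch against the transcript)
Conclusion: step 4 carries the first error; the entry should be top = -1.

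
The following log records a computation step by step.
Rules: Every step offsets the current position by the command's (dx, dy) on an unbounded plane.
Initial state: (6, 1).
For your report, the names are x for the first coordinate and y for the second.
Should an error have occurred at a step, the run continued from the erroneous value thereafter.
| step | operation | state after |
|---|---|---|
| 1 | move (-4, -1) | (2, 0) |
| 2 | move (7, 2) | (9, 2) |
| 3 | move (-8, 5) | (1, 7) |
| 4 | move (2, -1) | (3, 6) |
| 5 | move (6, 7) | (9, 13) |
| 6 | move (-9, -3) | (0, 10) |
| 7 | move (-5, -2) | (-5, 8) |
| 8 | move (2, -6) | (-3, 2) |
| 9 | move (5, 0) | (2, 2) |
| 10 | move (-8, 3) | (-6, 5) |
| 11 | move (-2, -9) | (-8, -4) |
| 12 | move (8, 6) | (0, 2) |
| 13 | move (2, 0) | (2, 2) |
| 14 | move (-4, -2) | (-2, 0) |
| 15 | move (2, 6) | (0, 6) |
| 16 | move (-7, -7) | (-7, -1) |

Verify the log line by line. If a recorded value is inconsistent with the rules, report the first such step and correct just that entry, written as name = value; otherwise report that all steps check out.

Recomputing the run from the initial state:
step 1: x = 2, y = 0
step 2: x = 9, y = 2
step 3: x = 1, y = 7
step 4: x = 3, y = 6
step 5: x = 9, y = 13
step 6: x = 0, y = 10
step 7: x = -5, y = 8
step 8: x = -3, y = 2
step 9: x = 2, y = 2
step 10: x = -6, y = 5
step 11: x = -8, y = -4
step 12: x = 0, y = 2
step 13: x = 2, y = 2
step 14: x = -2, y = 0
step 15: x = 0, y = 6
step 16: x = -7, y = -1
This matches the log at every step.

no error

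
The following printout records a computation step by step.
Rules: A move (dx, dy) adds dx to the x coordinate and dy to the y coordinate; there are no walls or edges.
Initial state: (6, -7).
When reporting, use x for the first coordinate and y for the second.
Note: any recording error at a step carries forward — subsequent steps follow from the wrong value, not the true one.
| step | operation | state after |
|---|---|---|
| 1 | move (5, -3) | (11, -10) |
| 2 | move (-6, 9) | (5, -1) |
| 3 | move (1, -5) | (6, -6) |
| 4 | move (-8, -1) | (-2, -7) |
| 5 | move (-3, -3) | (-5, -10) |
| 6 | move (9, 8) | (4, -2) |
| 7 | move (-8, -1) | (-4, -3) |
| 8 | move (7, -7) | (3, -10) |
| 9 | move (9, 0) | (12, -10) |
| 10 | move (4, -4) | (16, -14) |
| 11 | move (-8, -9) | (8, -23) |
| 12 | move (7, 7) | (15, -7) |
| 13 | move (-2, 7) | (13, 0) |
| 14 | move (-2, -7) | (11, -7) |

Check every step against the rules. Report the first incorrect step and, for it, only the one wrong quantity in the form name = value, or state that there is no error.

Recomputing the run from the initial state:
step 1: x = 11, y = -10
step 2: x = 5, y = -1
step 3: x = 6, y = -6
step 4: x = -2, y = -7
step 5: x = -5, y = -10
step 6: x = 4, y = -2
step 7: x = -4, y = -3
step 8: x = 3, y = -10
step 9: x = 12, y = -10
step 10: x = 16, y = -14
step 11: x = 8, y = -23
step 12: x = 15, y = -16
step 13: x = 13, y = -9
step 14: x = 11, y = -16
The first disagreement with the printout is at step 12, where the value should be y = -16.

step 12, y = -16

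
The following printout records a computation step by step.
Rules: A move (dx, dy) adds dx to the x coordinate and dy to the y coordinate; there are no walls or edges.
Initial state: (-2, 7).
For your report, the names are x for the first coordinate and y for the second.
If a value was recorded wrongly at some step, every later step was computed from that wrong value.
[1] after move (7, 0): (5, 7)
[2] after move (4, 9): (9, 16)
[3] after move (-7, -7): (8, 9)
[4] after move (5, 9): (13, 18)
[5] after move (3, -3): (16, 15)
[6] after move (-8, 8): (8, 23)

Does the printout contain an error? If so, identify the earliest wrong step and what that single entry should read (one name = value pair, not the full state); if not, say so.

Recomputing the run from the initial state:
step 1: x = 5, y = 7
step 2: x = 9, y = 16
step 3: x = 2, y = 9
step 4: x = 7, y = 18
step 5: x = 10, y = 15
step 6: x = 2, y = 23
The first disagreement with the printout is at step 3, where the value should be x = 2.

step 3, x = 2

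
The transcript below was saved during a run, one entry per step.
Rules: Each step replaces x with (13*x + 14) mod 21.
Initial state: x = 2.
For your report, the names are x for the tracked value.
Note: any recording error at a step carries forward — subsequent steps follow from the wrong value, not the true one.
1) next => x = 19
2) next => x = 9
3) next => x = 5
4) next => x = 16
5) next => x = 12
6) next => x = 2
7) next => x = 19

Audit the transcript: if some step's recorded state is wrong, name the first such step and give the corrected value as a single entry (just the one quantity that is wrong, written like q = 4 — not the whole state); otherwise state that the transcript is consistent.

no error

step 1: x = (13*2 + 14) mod 21 = 19 -> agrees with the transcript
step 2: x = (13*19 + 14) mod 21 = 9 -> in agreement
step 3: x = (13*9 + 14) mod 21 = 5 -> verified
step 4: x = (13*5 + 14) mod 21 = 16 -> matches
step 5: x = (13*16 + 14) mod 21 = 12 -> checks out
step 6: x = (13*12 + 14) mod 21 = 2 -> consistent with the transcript
step 7: x = (13*2 + 14) mod 21 = 19 -> exactly as logged
The whole run recomputes cleanly — no discrepancies.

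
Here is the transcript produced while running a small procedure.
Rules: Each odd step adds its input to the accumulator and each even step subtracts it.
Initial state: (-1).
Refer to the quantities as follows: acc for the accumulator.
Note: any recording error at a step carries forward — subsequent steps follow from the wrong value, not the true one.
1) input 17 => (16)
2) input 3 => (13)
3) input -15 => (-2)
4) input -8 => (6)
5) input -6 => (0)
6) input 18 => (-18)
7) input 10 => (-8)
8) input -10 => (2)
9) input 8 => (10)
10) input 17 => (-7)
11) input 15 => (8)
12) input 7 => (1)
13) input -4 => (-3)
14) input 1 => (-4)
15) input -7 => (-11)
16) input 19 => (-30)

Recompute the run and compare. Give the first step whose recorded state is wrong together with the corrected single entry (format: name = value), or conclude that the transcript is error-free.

no error

1. acc = -1 + 17 = 16 (no discrepancy)
2. acc = 16 - 3 = 13 (exactly as logged)
3. acc = 13 + -15 = -2 (verified)
4. acc = -2 - -8 = 6 (in agreement)
5. acc = 6 + -6 = 0 (same as recorded)
6. acc = 0 - 18 = -18 (same as recorded)
7. acc = -18 + 10 = -8 (in agreement)
8. acc = -8 - -10 = 2 (confirmed correct)
9. acc = 2 + 8 = 10 (consistent with the transcript)
10. acc = 10 - 17 = -7 (no discrepancy)
11. acc = -7 + 15 = 8 (in agreement)
12. acc = 8 - 7 = 1 (in agreement)
13. acc = 1 + -4 = -3 (confirmed correct)
14. acc = -3 - 1 = -4 (in agreement)
15. acc = -4 + -7 = -11 (in agreement)
16. acc = -11 - 19 = -30 (consistent with the transcript)
The whole run recomputes cleanly — no discrepancies.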